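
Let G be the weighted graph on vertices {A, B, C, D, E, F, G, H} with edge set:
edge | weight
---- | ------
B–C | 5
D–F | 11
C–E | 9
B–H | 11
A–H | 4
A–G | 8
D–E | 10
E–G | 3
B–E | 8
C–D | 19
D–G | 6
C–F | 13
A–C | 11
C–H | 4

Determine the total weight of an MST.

41

Kruskal's algorithm — process edges by increasing weight (ties by edge label):
E–G (3): add — endpoints in different components.
A–H (4): add — endpoints in different components.
C–H (4): add — endpoints in different components.
B–C (5): add — endpoints in different components.
D–G (6): add — endpoints in different components.
A–G (8): add — endpoints in different components.
B–E (8): skip — B and E already connected.
C–E (9): skip — C and E already connected.
D–E (10): skip — D and E already connected.
A–C (11): skip — A and C already connected.
B–H (11): skip — B and H already connected.
D–F (11): add — endpoints in different components.
MST edges: E–G, A–H, C–H, B–C, D–G, A–G, D–F; total weight 3+4+4+5+6+8+11 = 41.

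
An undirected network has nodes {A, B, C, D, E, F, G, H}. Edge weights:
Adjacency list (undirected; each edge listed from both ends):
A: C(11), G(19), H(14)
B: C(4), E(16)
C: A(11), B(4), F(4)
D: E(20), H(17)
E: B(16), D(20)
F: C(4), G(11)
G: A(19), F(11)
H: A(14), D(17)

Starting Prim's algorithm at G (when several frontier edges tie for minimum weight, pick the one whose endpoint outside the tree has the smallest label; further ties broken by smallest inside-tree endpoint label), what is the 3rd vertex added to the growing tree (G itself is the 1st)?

C

Grow the tree from G using Prim:
Step 1: frontier [F–G 11, A–G 19] → take F–G (11); add F.
Step 2: frontier [C–F 4, A–G 19] → take C–F (4); add C.
Step 3: frontier [B–C 4, A–C 11, A–G 19] → take B–C (4); add B.
Step 4: frontier [B–E 16, A–C 11, A–G 19] → take A–C (11); add A.
Step 5: frontier [A–H 14, B–E 16] → take A–H (14); add H.
Step 6: frontier [B–E 16, D–H 17] → take B–E (16); add E.
Step 7: frontier [D–E 20, D–H 17] → take D–H (17); add D.
Vertex order: G, F, C, B, A, H, E, D. The 3rd vertex is C.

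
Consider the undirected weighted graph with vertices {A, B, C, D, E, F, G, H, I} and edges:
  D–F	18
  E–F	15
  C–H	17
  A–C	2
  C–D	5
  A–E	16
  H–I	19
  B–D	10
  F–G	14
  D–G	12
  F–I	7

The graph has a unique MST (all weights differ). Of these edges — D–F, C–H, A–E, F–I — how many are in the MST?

2

Kruskal: consider edges lightest-first.
A–C (2): add — endpoints in different components.
C–D (5): add — endpoints in different components.
F–I (7): add — endpoints in different components.
B–D (10): add — endpoints in different components.
D–G (12): add — endpoints in different components.
F–G (14): add — endpoints in different components.
E–F (15): add — endpoints in different components.
A–E (16): skip — A and E already connected.
C–H (17): add — endpoints in different components.
MST edge set: {A–C, C–D, F–I, B–D, D–G, F–G, E–F, C–H}.
Of the listed edges, {C–H, F–I} are in the MST → 2.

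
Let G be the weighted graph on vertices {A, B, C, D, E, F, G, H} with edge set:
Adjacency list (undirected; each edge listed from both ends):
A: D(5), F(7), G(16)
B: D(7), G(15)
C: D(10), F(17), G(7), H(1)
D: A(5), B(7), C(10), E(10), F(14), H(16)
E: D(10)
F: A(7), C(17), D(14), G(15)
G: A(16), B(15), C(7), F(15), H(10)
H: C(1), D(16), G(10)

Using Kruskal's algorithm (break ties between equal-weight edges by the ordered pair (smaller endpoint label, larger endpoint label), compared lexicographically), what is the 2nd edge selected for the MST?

Kruskal's algorithm — process edges by increasing weight (ties by edge label):
C—H (1): add — endpoints in different components.
A—D (5): add — endpoints in different components.
A—F (7): add — endpoints in different components.
B—D (7): add — endpoints in different components.
C—G (7): add — endpoints in different components.
C—D (10): add — endpoints in different components.
D—E (10): add — endpoints in different components.
The 2nd edge added is A—D.

A-D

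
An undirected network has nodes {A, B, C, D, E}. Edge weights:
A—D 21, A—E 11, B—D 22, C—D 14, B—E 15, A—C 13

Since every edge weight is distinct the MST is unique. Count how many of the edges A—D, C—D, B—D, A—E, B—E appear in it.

Kruskal: consider edges lightest-first.
A—E (11): add — endpoints in different components.
A—C (13): add — endpoints in different components.
C—D (14): add — endpoints in different components.
B—E (15): add — endpoints in different components.
MST edge set: {A—E, A—C, C—D, B—E}.
Of the listed edges, {C—D, A—E, B—E} are in the MST → 3.

3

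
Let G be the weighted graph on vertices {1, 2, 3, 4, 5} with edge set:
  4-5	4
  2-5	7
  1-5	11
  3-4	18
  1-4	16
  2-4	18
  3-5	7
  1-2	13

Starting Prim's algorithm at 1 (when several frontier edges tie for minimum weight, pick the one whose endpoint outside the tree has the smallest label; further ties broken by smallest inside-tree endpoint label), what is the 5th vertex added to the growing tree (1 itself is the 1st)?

3

Grow the tree from 1 using Prim:
Step 1: cheapest edge leaving the tree is 1-5 (11); add 5.
Step 2: cheapest edge leaving the tree is 4-5 (4); add 4.
Step 3: cheapest edge leaving the tree is 2-5 (7); add 2.
Step 4: cheapest edge leaving the tree is 3-5 (7); add 3.
Vertex order: 1, 5, 4, 2, 3. The 5th vertex is 3.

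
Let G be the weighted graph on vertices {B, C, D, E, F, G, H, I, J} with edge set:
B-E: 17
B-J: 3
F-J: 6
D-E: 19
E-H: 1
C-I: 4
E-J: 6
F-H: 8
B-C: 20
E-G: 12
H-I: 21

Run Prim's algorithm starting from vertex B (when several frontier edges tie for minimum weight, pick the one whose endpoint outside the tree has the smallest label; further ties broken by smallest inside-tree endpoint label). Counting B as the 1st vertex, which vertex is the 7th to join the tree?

Prim's algorithm from B:
Step 1: frontier [B-J 3, B-E 17, B-C 20] → take B-J (3); add J.
Step 2: frontier [B-E 17, B-C 20, E-J 6, F-J 6] → take E-J (6); add E.
Step 3: frontier [B-C 20, E-H 1, E-G 12, D-E 19, F-J 6] → take E-H (1); add H.
Step 4: frontier [B-C 20, E-G 12, D-E 19, F-H 8, H-I 21, F-J 6] → take F-J (6); add F.
Step 5: frontier [B-C 20, E-G 12, D-E 19, H-I 21] → take E-G (12); add G.
Step 6: frontier [B-C 20, D-E 19, H-I 21] → take D-E (19); add D.
Step 7: frontier [B-C 20, H-I 21] → take B-C (20); add C.
Step 8: frontier [C-I 4, H-I 21] → take C-I (4); add I.
Vertex order: B, J, E, H, F, G, D, C, I. The 7th vertex is D.

D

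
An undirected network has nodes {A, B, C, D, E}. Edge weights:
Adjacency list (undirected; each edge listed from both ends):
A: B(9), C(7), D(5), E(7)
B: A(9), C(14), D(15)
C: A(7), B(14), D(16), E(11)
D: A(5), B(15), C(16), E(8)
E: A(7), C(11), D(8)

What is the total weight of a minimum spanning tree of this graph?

28

Prim, starting at A.
Step 1: frontier [A–D 5, A–C 7, A–E 7, A–B 9] → take A–D (5); add D.
Step 2: frontier [A–C 7, A–E 7, A–B 9, D–E 8, B–D 15, C–D 16] → take A–C (7); add C.
Step 3: frontier [A–E 7, A–B 9, C–E 11, B–C 14, D–E 8, B–D 15] → take A–E (7); add E.
Step 4: frontier [A–B 9, B–C 14, B–D 15] → take A–B (9); add B.
MST edges: A–D, A–C, A–E, A–B; total weight 5+7+7+9 = 28.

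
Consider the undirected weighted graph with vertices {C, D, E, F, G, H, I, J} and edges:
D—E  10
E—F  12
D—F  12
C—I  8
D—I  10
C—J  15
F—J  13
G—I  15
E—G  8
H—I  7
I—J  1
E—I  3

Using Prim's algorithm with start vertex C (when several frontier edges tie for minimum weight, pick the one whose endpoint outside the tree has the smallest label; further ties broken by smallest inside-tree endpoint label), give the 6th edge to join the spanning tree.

D-E

Prim, starting at C.
Step 1: cheapest edge leaving the tree is C—I (8); add I.
Step 2: cheapest edge leaving the tree is I—J (1); add J.
Step 3: cheapest edge leaving the tree is E—I (3); add E.
Step 4: cheapest edge leaving the tree is H—I (7); add H.
Step 5: cheapest edge leaving the tree is E—G (8); add G.
Step 6: cheapest edge leaving the tree is D—E (10); add D.
Step 7: cheapest edge leaving the tree is D—F (12); add F.
The 6th edge added is D—E.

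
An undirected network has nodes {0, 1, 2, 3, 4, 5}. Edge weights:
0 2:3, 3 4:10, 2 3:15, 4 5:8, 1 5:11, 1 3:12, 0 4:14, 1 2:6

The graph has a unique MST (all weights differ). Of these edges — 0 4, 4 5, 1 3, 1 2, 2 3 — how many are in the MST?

Sort edges by weight, then run Kruskal:
0 2 (3): add — endpoints in different components.
1 2 (6): add — endpoints in different components.
4 5 (8): add — endpoints in different components.
3 4 (10): add — endpoints in different components.
1 5 (11): add — endpoints in different components.
MST edge set: {0 2, 1 2, 4 5, 3 4, 1 5}.
Of the listed edges, {4 5, 1 2} are in the MST → 2.

2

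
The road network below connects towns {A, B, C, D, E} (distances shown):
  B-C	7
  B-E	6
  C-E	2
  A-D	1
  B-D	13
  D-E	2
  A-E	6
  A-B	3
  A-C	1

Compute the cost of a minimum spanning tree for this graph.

Sort edges by weight, then run Kruskal:
A-C (1): add — endpoints in different components.
A-D (1): add — endpoints in different components.
C-E (2): add — endpoints in different components.
D-E (2): skip — D and E already connected.
A-B (3): add — endpoints in different components.
MST edges: A-C, A-D, C-E, A-B; total weight 1+1+2+3 = 7.

7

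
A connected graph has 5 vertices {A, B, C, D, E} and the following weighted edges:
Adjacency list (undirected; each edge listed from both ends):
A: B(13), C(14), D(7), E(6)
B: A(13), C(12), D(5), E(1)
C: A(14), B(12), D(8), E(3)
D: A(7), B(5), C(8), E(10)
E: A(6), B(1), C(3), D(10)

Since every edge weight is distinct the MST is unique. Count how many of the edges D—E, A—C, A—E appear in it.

1

Kruskal: consider edges lightest-first.
B—E (1): add — endpoints in different components.
C—E (3): add — endpoints in different components.
B—D (5): add — endpoints in different components.
A—E (6): add — endpoints in different components.
MST edge set: {B—E, C—E, B—D, A—E}.
Of the listed edges, {A—E} are in the MST → 1.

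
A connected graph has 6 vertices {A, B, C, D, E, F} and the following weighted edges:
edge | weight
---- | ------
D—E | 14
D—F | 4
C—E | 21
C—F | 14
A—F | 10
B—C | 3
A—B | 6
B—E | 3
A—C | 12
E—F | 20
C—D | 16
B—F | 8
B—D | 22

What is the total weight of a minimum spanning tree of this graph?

24

Kruskal: consider edges lightest-first.
B—C (3): add — endpoints in different components.
B—E (3): add — endpoints in different components.
D—F (4): add — endpoints in different components.
A—B (6): add — endpoints in different components.
B—F (8): add — endpoints in different components.
MST edges: B—C, B—E, D—F, A—B, B—F; total weight 3+3+4+6+8 = 24.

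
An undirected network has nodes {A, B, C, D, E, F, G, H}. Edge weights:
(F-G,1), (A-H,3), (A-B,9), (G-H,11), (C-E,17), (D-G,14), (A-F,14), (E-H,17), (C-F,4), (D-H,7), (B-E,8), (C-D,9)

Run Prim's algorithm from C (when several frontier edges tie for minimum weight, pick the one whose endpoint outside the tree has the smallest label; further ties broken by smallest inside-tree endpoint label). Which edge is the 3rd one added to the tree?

Prim's algorithm from C:
Step 1: frontier [C-F 4, C-D 9, C-E 17] → take C-F (4); add F.
Step 2: frontier [C-D 9, C-E 17, F-G 1, A-F 14] → take F-G (1); add G.
Step 3: frontier [C-D 9, C-E 17, A-F 14, G-H 11, D-G 14] → take C-D (9); add D.
Step 4: frontier [C-E 17, D-H 7, A-F 14, G-H 11] → take D-H (7); add H.
Step 5: frontier [C-E 17, A-F 14, A-H 3, E-H 17] → take A-H (3); add A.
Step 6: frontier [A-B 9, C-E 17, E-H 17] → take A-B (9); add B.
Step 7: frontier [B-E 8, C-E 17, E-H 17] → take B-E (8); add E.
The 3rd edge added is C-D.

C-D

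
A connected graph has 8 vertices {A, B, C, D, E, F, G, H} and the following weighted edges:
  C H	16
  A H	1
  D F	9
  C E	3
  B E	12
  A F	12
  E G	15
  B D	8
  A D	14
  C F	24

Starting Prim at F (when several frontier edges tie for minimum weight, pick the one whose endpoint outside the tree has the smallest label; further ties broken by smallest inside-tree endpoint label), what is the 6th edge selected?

Grow the tree from F using Prim:
Step 1: frontier [D F 9, A F 12, C F 24] → take D F (9); add D.
Step 2: frontier [B D 8, A D 14, A F 12, C F 24] → take B D (8); add B.
Step 3: frontier [B E 12, A D 14, A F 12, C F 24] → take A F (12); add A.
Step 4: frontier [A H 1, B E 12, C F 24] → take A H (1); add H.
Step 5: frontier [B E 12, C F 24, C H 16] → take B E (12); add E.
Step 6: frontier [C E 3, E G 15, C F 24, C H 16] → take C E (3); add C.
Step 7: frontier [E G 15] → take E G (15); add G.
The 6th edge added is C E.

C-E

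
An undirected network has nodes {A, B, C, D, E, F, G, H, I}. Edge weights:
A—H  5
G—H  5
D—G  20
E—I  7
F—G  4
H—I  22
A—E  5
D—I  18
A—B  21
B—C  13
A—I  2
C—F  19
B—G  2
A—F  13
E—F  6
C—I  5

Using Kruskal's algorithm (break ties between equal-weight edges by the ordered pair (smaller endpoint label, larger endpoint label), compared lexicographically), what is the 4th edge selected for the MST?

A-E

Sort edges by weight, then run Kruskal:
A—I (2): add — endpoints in different components.
B—G (2): add — endpoints in different components.
F—G (4): add — endpoints in different components.
A—E (5): add — endpoints in different components.
A—H (5): add — endpoints in different components.
C—I (5): add — endpoints in different components.
G—H (5): add — endpoints in different components.
E—F (6): skip — E and F already connected.
E—I (7): skip — E and I already connected.
A—F (13): skip — A and F already connected.
B—C (13): skip — B and C already connected.
D—I (18): add — endpoints in different components.
The 4th edge added is A—E.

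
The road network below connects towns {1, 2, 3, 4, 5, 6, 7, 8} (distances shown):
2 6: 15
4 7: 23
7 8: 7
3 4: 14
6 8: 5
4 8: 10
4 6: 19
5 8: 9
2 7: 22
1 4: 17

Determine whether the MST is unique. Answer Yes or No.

Kruskal's algorithm — process edges by increasing weight (ties by edge label):
6 8 (5): add — endpoints in different components.
7 8 (7): add — endpoints in different components.
5 8 (9): add — endpoints in different components.
4 8 (10): add — endpoints in different components.
3 4 (14): add — endpoints in different components.
2 6 (15): add — endpoints in different components.
1 4 (17): add — endpoints in different components.
Every non-tree edge has weight strictly greater than the heaviest edge on the tree path between its endpoints, so the MST is unique.

Yes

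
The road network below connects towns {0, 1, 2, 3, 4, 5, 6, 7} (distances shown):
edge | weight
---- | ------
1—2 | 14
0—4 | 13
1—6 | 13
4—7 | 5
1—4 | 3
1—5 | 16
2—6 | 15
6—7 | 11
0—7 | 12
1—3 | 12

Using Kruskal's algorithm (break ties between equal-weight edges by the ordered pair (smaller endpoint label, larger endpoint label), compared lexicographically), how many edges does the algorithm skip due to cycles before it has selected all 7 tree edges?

Kruskal's algorithm — process edges by increasing weight (ties by edge label):
1—4 (3): add — endpoints in different components.
4—7 (5): add — endpoints in different components.
6—7 (11): add — endpoints in different components.
0—7 (12): add — endpoints in different components.
1—3 (12): add — endpoints in different components.
0—4 (13): skip — 0 and 4 already connected.
1—6 (13): skip — 1 and 6 already connected.
1—2 (14): add — endpoints in different components.
2—6 (15): skip — 2 and 6 already connected.
1—5 (16): add — endpoints in different components.
Edges rejected before the tree was complete: 3.

3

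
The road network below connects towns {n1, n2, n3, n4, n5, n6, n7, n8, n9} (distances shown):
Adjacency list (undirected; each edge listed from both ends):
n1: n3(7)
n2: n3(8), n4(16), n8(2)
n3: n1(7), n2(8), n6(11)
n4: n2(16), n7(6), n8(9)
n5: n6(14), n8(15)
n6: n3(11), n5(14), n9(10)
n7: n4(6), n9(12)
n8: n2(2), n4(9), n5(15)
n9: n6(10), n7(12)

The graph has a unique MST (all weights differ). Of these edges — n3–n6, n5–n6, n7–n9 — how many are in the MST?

Kruskal's algorithm — process edges by increasing weight (ties by edge label):
n2–n8 (2): add — endpoints in different components.
n4–n7 (6): add — endpoints in different components.
n1–n3 (7): add — endpoints in different components.
n2–n3 (8): add — endpoints in different components.
n4–n8 (9): add — endpoints in different components.
n6–n9 (10): add — endpoints in different components.
n3–n6 (11): add — endpoints in different components.
n7–n9 (12): skip — n7 and n9 already connected.
n5–n6 (14): add — endpoints in different components.
MST edge set: {n2–n8, n4–n7, n1–n3, n2–n3, n4–n8, n6–n9, n3–n6, n5–n6}.
Of the listed edges, {n3–n6, n5–n6} are in the MST → 2.

2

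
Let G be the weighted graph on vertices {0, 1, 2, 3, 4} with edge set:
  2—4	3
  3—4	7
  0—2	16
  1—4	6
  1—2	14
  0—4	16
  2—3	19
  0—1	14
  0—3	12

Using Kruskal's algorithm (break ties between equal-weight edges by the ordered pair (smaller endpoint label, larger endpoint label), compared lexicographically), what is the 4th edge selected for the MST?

Kruskal's algorithm — process edges by increasing weight (ties by edge label):
2—4 (3): add — endpoints in different components.
1—4 (6): add — endpoints in different components.
3—4 (7): add — endpoints in different components.
0—3 (12): add — endpoints in different components.
The 4th edge added is 0—3.

0-3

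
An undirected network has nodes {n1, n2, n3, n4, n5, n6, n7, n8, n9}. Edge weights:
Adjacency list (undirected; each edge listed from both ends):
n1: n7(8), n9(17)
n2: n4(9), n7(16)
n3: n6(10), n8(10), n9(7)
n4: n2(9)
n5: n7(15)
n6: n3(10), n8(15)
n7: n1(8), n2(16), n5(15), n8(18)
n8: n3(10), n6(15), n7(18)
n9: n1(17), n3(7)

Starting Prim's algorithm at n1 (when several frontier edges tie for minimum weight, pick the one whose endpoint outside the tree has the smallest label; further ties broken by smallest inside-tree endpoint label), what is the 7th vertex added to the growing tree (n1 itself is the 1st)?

Grow the tree from n1 using Prim:
Step 1: frontier [n1-n7 8, n1-n9 17] → take n1-n7 (8); add n7.
Step 2: frontier [n1-n9 17, n5-n7 15, n2-n7 16, n7-n8 18] → take n5-n7 (15); add n5.
Step 3: frontier [n1-n9 17, n2-n7 16, n7-n8 18] → take n2-n7 (16); add n2.
Step 4: frontier [n1-n9 17, n2-n4 9, n7-n8 18] → take n2-n4 (9); add n4.
Step 5: frontier [n1-n9 17, n7-n8 18] → take n1-n9 (17); add n9.
Step 6: frontier [n7-n8 18, n3-n9 7] → take n3-n9 (7); add n3.
Step 7: frontier [n3-n6 10, n3-n8 10, n7-n8 18] → take n3-n6 (10); add n6.
Step 8: frontier [n3-n8 10, n6-n8 15, n7-n8 18] → take n3-n8 (10); add n8.
Vertex order: n1, n7, n5, n2, n4, n9, n3, n6, n8. The 7th vertex is n3.

n3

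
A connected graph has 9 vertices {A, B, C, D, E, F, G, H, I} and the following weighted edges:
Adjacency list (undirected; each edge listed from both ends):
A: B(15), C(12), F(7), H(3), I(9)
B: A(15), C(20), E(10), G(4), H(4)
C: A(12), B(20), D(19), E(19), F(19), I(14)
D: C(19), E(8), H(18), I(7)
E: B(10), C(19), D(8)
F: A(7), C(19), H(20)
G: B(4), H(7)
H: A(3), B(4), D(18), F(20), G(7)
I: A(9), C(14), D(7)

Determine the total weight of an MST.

Kruskal's algorithm — process edges by increasing weight (ties by edge label):
A H (3): add — endpoints in different components.
B G (4): add — endpoints in different components.
B H (4): add — endpoints in different components.
A F (7): add — endpoints in different components.
D I (7): add — endpoints in different components.
G H (7): skip — G and H already connected.
D E (8): add — endpoints in different components.
A I (9): add — endpoints in different components.
B E (10): skip — B and E already connected.
A C (12): add — endpoints in different components.
MST edges: A H, B G, B H, A F, D I, D E, A I, A C; total weight 3+4+4+7+7+8+9+12 = 54.

54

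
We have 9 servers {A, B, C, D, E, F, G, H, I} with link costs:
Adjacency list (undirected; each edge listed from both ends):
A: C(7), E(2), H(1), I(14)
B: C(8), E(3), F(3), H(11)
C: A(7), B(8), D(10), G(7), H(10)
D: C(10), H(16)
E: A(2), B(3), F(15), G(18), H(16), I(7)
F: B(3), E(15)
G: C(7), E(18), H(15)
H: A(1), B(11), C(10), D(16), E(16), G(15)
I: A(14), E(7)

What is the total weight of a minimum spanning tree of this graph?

Prim's algorithm from E:
Step 1: cheapest edge leaving the tree is A–E (2); add A.
Step 2: cheapest edge leaving the tree is A–H (1); add H.
Step 3: cheapest edge leaving the tree is B–E (3); add B.
Step 4: cheapest edge leaving the tree is B–F (3); add F.
Step 5: cheapest edge leaving the tree is A–C (7); add C.
Step 6: cheapest edge leaving the tree is C–G (7); add G.
Step 7: cheapest edge leaving the tree is E–I (7); add I.
Step 8: cheapest edge leaving the tree is C–D (10); add D.
MST edges: A–E, A–H, B–E, B–F, A–C, C–G, E–I, C–D; total weight 2+1+3+3+7+7+7+10 = 40.

40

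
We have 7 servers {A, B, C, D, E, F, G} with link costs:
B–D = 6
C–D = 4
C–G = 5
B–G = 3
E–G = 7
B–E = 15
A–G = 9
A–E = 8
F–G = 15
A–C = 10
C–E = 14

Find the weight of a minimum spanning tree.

42

Grow the tree from E using Prim:
Step 1: cheapest edge leaving the tree is E–G (7); add G.
Step 2: cheapest edge leaving the tree is B–G (3); add B.
Step 3: cheapest edge leaving the tree is C–G (5); add C.
Step 4: cheapest edge leaving the tree is C–D (4); add D.
Step 5: cheapest edge leaving the tree is A–E (8); add A.
Step 6: cheapest edge leaving the tree is F–G (15); add F.
MST edges: E–G, B–G, C–G, C–D, A–E, F–G; total weight 7+3+5+4+8+15 = 42.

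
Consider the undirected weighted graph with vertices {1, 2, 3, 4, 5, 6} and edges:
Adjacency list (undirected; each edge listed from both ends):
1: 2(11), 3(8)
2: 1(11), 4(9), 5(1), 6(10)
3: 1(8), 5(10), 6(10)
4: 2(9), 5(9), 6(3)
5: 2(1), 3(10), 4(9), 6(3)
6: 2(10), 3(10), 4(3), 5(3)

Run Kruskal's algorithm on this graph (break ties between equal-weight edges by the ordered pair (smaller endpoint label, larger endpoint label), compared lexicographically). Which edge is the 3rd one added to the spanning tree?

5-6

Sort edges by weight, then run Kruskal:
2—5 (1): add. Components now {1} {2,5} {3} {4} {6}
4—6 (3): add. Components now {1} {2,5} {3} {4,6}
5—6 (3): add. Components now {1} {2,4,5,6} {3}
1—3 (8): add. Components now {1,3} {2,4,5,6}
2—4 (9): skip — 2 and 4 already connected.
4—5 (9): skip — 4 and 5 already connected.
2—6 (10): skip — 2 and 6 already connected.
3—5 (10): add. Components now {1,2,3,4,5,6}
The 3rd edge added is 5—6.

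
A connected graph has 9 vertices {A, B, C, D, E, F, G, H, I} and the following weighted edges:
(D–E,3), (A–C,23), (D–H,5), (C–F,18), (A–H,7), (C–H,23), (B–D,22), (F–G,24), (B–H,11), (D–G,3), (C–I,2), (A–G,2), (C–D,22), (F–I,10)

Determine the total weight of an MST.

Prim, starting at C.
Step 1: frontier [C–I 2, C–F 18, C–D 22, A–C 23, C–H 23] → take C–I (2); add I.
Step 2: frontier [C–F 18, C–D 22, A–C 23, C–H 23, F–I 10] → take F–I (10); add F.
Step 3: frontier [C–D 22, A–C 23, C–H 23, F–G 24] → take C–D (22); add D.
Step 4: frontier [A–C 23, C–H 23, D–E 3, D–G 3, D–H 5, B–D 22, F–G 24] → take D–E (3); add E.
Step 5: frontier [A–C 23, C–H 23, D–G 3, D–H 5, B–D 22, F–G 24] → take D–G (3); add G.
Step 6: frontier [A–C 23, C–H 23, D–H 5, B–D 22, A–G 2] → take A–G (2); add A.
Step 7: frontier [A–H 7, C–H 23, D–H 5, B–D 22] → take D–H (5); add H.
Step 8: frontier [B–D 22, B–H 11] → take B–H (11); add B.
MST edges: C–I, F–I, C–D, D–E, D–G, A–G, D–H, B–H; total weight 2+10+22+3+3+2+5+11 = 58.

58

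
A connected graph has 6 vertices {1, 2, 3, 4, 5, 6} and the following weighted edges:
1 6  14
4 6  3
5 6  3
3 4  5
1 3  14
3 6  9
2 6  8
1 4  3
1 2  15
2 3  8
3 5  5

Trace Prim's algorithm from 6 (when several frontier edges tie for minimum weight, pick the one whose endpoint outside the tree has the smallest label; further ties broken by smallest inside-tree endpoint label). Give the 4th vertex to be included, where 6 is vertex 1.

5

Prim's algorithm from 6:
Step 1: cheapest edge leaving the tree is 4 6 (3); add 4.
Step 2: cheapest edge leaving the tree is 1 4 (3); add 1.
Step 3: cheapest edge leaving the tree is 5 6 (3); add 5.
Step 4: cheapest edge leaving the tree is 3 4 (5); add 3.
Step 5: cheapest edge leaving the tree is 2 3 (8); add 2.
Vertex order: 6, 4, 1, 5, 3, 2. The 4th vertex is 5.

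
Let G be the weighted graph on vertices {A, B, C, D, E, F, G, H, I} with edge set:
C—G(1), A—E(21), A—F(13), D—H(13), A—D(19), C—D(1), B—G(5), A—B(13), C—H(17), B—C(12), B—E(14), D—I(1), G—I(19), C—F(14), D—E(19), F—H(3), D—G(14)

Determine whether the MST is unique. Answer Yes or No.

Kruskal's algorithm — process edges by increasing weight (ties by edge label):
C—D (1): add — endpoints in different components.
C—G (1): add — endpoints in different components.
D—I (1): add — endpoints in different components.
F—H (3): add — endpoints in different components.
B—G (5): add — endpoints in different components.
B—C (12): skip — B and C already connected.
A—B (13): add — endpoints in different components.
A—F (13): add — endpoints in different components.
D—H (13): skip — D and H already connected.
B—E (14): add — endpoints in different components.
Non-tree edge D—H has weight 13, equal to the heaviest edge on its tree cycle — swapping gives another MST of the same weight. Not unique.

No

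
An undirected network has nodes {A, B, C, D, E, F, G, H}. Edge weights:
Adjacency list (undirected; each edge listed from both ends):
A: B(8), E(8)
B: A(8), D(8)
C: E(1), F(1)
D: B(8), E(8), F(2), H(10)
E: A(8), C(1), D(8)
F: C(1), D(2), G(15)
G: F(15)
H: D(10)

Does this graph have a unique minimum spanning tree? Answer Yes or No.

No

Sort edges by weight, then run Kruskal:
C E (1): add — endpoints in different components.
C F (1): add — endpoints in different components.
D F (2): add — endpoints in different components.
A B (8): add — endpoints in different components.
A E (8): add — endpoints in different components.
B D (8): skip — B and D already connected.
D E (8): skip — D and E already connected.
D H (10): add — endpoints in different components.
F G (15): add — endpoints in different components.
Non-tree edge B D has weight 8, equal to the heaviest edge on its tree cycle — swapping gives another MST of the same weight. Not unique.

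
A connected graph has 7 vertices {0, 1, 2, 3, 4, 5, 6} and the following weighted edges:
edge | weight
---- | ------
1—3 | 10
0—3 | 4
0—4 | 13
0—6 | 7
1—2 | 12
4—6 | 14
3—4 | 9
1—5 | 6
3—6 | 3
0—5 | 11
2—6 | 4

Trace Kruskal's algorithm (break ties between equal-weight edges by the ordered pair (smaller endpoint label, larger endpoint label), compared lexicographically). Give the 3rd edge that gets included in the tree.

Kruskal's algorithm — process edges by increasing weight (ties by edge label):
3—6 (3): add. Components now {0} {1} {2} {3,6} {4} {5}
0—3 (4): add. Components now {0,3,6} {1} {2} {4} {5}
2—6 (4): add. Components now {0,2,3,6} {1} {4} {5}
1—5 (6): add. Components now {0,2,3,6} {1,5} {4}
0—6 (7): skip — 0 and 6 already connected.
3—4 (9): add. Components now {0,2,3,4,6} {1,5}
1—3 (10): add. Components now {0,1,2,3,4,5,6}
The 3rd edge added is 2—6.

2-6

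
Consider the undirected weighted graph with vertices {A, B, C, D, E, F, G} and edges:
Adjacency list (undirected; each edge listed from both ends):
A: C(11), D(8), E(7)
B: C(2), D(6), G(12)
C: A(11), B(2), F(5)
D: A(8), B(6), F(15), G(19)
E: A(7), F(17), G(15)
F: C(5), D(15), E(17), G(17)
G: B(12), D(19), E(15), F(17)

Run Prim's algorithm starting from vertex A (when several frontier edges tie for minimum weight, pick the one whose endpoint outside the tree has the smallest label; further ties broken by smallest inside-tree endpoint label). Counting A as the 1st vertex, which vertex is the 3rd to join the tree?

D

Prim's algorithm from A:
Step 1: cheapest edge leaving the tree is A–E (7); add E.
Step 2: cheapest edge leaving the tree is A–D (8); add D.
Step 3: cheapest edge leaving the tree is B–D (6); add B.
Step 4: cheapest edge leaving the tree is B–C (2); add C.
Step 5: cheapest edge leaving the tree is C–F (5); add F.
Step 6: cheapest edge leaving the tree is B–G (12); add G.
Vertex order: A, E, D, B, C, F, G. The 3rd vertex is D.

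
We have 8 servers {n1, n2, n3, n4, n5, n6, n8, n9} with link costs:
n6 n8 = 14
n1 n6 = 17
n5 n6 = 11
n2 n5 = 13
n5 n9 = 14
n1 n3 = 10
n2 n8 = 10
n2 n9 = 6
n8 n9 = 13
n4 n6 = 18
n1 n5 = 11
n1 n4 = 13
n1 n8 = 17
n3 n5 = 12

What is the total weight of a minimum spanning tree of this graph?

Prim, starting at n2.
Step 1: cheapest edge leaving the tree is n2 n9 (6); add n9.
Step 2: cheapest edge leaving the tree is n2 n8 (10); add n8.
Step 3: cheapest edge leaving the tree is n2 n5 (13); add n5.
Step 4: cheapest edge leaving the tree is n1 n5 (11); add n1.
Step 5: cheapest edge leaving the tree is n1 n3 (10); add n3.
Step 6: cheapest edge leaving the tree is n5 n6 (11); add n6.
Step 7: cheapest edge leaving the tree is n1 n4 (13); add n4.
MST edges: n2 n9, n2 n8, n2 n5, n1 n5, n1 n3, n5 n6, n1 n4; total weight 6+10+13+11+10+11+13 = 74.

74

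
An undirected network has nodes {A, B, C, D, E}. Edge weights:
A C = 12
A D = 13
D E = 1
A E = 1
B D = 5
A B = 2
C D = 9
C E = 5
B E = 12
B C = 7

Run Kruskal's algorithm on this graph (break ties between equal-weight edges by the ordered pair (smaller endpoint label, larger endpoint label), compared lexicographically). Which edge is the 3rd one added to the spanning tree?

Kruskal: consider edges lightest-first.
A E (1): add — endpoints in different components.
D E (1): add — endpoints in different components.
A B (2): add — endpoints in different components.
B D (5): skip — B and D already connected.
C E (5): add — endpoints in different components.
The 3rd edge added is A B.

A-B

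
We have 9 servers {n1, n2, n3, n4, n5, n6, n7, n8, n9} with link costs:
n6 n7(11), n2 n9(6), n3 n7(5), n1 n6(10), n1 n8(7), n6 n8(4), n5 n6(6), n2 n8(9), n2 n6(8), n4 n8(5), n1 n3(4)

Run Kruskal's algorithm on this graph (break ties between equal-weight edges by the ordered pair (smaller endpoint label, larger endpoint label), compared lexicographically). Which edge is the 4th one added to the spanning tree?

n4-n8

Sort edges by weight, then run Kruskal:
n1 n3 (4): add — endpoints in different components.
n6 n8 (4): add — endpoints in different components.
n3 n7 (5): add — endpoints in different components.
n4 n8 (5): add — endpoints in different components.
n2 n9 (6): add — endpoints in different components.
n5 n6 (6): add — endpoints in different components.
n1 n8 (7): add — endpoints in different components.
n2 n6 (8): add — endpoints in different components.
The 4th edge added is n4 n8.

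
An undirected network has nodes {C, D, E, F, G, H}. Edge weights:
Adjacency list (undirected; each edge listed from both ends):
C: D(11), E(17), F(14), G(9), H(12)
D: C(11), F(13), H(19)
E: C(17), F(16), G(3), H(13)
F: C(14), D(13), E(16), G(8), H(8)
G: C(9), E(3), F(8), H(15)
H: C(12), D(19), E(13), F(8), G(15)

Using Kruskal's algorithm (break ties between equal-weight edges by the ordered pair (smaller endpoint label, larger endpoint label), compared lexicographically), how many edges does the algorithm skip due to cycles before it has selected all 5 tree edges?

Kruskal: consider edges lightest-first.
E G (3): add — endpoints in different components.
F G (8): add — endpoints in different components.
F H (8): add — endpoints in different components.
C G (9): add — endpoints in different components.
C D (11): add — endpoints in different components.
Edges rejected before the tree was complete: 0.

0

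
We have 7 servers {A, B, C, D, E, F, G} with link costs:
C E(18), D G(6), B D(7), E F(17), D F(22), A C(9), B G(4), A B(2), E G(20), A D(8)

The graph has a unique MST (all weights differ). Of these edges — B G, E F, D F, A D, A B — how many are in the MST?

3

Kruskal's algorithm — process edges by increasing weight (ties by edge label):
A B (2): add — endpoints in different components.
B G (4): add — endpoints in different components.
D G (6): add — endpoints in different components.
B D (7): skip — B and D already connected.
A D (8): skip — A and D already connected.
A C (9): add — endpoints in different components.
E F (17): add — endpoints in different components.
C E (18): add — endpoints in different components.
MST edge set: {A B, B G, D G, A C, E F, C E}.
Of the listed edges, {B G, E F, A B} are in the MST → 3.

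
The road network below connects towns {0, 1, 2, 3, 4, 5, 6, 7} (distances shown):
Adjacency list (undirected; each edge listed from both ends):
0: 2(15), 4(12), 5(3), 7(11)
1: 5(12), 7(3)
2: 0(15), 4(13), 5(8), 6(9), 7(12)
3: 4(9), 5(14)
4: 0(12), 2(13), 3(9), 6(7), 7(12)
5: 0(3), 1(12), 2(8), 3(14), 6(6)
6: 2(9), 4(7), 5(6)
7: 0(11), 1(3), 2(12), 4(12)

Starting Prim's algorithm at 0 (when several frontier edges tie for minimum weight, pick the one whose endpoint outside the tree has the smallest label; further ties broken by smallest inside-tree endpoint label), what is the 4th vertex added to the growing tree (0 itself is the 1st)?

Prim, starting at 0.
Step 1: cheapest edge leaving the tree is 0–5 (3); add 5.
Step 2: cheapest edge leaving the tree is 5–6 (6); add 6.
Step 3: cheapest edge leaving the tree is 4–6 (7); add 4.
Step 4: cheapest edge leaving the tree is 2–5 (8); add 2.
Step 5: cheapest edge leaving the tree is 3–4 (9); add 3.
Step 6: cheapest edge leaving the tree is 0–7 (11); add 7.
Step 7: cheapest edge leaving the tree is 1–7 (3); add 1.
Vertex order: 0, 5, 6, 4, 2, 3, 7, 1. The 4th vertex is 4.

4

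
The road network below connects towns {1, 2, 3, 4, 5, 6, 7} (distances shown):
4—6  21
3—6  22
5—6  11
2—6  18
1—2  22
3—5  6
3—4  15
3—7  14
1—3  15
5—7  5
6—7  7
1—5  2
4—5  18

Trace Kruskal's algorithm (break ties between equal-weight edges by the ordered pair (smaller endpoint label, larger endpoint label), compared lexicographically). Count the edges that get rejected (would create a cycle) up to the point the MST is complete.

3

Kruskal's algorithm — process edges by increasing weight (ties by edge label):
1—5 (2): add — endpoints in different components.
5—7 (5): add — endpoints in different components.
3—5 (6): add — endpoints in different components.
6—7 (7): add — endpoints in different components.
5—6 (11): skip — 5 and 6 already connected.
3—7 (14): skip — 3 and 7 already connected.
1—3 (15): skip — 1 and 3 already connected.
3—4 (15): add — endpoints in different components.
2—6 (18): add — endpoints in different components.
Edges rejected before the tree was complete: 3.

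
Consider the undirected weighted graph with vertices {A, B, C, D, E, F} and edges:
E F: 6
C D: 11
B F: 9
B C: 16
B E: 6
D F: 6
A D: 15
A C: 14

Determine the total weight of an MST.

43

Sort edges by weight, then run Kruskal:
B E (6): add. Components now {A} {B,E} {C} {D} {F}
D F (6): add. Components now {A} {B,E} {C} {D,F}
E F (6): add. Components now {A} {B,D,E,F} {C}
B F (9): skip — B and F already connected.
C D (11): add. Components now {A} {B,C,D,E,F}
A C (14): add. Components now {A,B,C,D,E,F}
MST edges: B E, D F, E F, C D, A C; total weight 6+6+6+11+14 = 43.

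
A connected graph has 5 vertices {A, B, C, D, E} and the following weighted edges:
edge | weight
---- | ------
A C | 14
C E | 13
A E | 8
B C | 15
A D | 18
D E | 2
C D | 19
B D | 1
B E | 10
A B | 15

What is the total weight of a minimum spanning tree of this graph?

24

Prim's algorithm from C:
Step 1: cheapest edge leaving the tree is C E (13); add E.
Step 2: cheapest edge leaving the tree is D E (2); add D.
Step 3: cheapest edge leaving the tree is B D (1); add B.
Step 4: cheapest edge leaving the tree is A E (8); add A.
MST edges: C E, D E, B D, A E; total weight 13+2+1+8 = 24.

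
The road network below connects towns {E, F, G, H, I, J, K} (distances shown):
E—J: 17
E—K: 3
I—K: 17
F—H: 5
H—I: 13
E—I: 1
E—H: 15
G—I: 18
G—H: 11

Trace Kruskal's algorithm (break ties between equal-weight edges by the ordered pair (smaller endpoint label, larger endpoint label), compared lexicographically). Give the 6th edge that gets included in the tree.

E-J

Kruskal: consider edges lightest-first.
E—I (1): add. Components now {E,I} {F} {G} {H} {J} {K}
E—K (3): add. Components now {E,I,K} {F} {G} {H} {J}
F—H (5): add. Components now {E,I,K} {F,H} {G} {J}
G—H (11): add. Components now {E,I,K} {F,G,H} {J}
H—I (13): add. Components now {E,F,G,H,I,K} {J}
E—H (15): skip — E and H already connected.
E—J (17): add. Components now {E,F,G,H,I,J,K}
The 6th edge added is E—J.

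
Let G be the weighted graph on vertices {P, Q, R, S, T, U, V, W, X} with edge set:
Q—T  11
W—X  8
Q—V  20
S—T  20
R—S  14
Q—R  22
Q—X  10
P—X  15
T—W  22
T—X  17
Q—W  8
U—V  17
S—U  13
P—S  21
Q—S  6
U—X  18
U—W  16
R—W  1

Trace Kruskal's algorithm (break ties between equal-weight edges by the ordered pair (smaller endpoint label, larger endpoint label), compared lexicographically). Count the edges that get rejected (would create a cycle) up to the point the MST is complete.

Kruskal: consider edges lightest-first.
R—W (1): add — endpoints in different components.
Q—S (6): add — endpoints in different components.
Q—W (8): add — endpoints in different components.
W—X (8): add — endpoints in different components.
Q—X (10): skip — Q and X already connected.
Q—T (11): add — endpoints in different components.
S—U (13): add — endpoints in different components.
R—S (14): skip — S and R already connected.
P—X (15): add — endpoints in different components.
U—W (16): skip — U and W already connected.
T—X (17): skip — X and T already connected.
U—V (17): add — endpoints in different components.
Edges rejected before the tree was complete: 4.

4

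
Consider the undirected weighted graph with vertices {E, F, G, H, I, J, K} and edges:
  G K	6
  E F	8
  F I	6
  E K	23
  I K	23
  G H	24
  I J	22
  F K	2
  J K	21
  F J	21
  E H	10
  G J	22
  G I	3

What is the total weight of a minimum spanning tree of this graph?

Sort edges by weight, then run Kruskal:
F K (2): add — endpoints in different components.
G I (3): add — endpoints in different components.
F I (6): add — endpoints in different components.
G K (6): skip — G and K already connected.
E F (8): add — endpoints in different components.
E H (10): add — endpoints in different components.
F J (21): add — endpoints in different components.
MST edges: F K, G I, F I, E F, E H, F J; total weight 2+3+6+8+10+21 = 50.

50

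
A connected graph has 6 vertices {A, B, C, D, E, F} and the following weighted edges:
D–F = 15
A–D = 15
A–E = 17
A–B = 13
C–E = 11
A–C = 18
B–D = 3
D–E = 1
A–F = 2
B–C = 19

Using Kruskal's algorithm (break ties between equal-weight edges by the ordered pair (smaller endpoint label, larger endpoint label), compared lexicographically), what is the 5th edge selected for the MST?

Kruskal: consider edges lightest-first.
D–E (1): add. Components now {A} {B} {C} {D,E} {F}
A–F (2): add. Components now {A,F} {B} {C} {D,E}
B–D (3): add. Components now {A,F} {B,D,E} {C}
C–E (11): add. Components now {A,F} {B,C,D,E}
A–B (13): add. Components now {A,B,C,D,E,F}
The 5th edge added is A–B.

A-B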